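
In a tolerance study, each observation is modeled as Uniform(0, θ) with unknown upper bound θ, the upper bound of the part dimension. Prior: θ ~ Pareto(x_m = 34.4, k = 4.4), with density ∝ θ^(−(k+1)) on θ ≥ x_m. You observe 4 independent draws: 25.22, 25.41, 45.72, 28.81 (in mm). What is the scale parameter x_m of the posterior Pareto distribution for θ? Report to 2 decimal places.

A Pareto(scale x_m, shape k) prior on the upper bound θ of Uniform(0, θ) is conjugate: posterior is Pareto(max(x_m, max xᵢ), k + n).
Sample maximum = 45.72; prior scale x_m = 34.4 → posterior scale = max = 45.72.
Posterior shape = 4.4 + 4 = 8.4.
Posterior scale x_m = 45.72.

45.72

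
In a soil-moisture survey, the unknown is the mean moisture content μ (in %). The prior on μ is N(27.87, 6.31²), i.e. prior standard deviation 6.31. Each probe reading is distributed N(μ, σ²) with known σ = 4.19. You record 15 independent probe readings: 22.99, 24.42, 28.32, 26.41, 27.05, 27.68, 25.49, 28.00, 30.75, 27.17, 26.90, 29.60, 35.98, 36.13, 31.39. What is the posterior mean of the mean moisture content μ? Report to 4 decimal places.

28.5325

For Normal data with known variance σ², a Normal(μ₀, σ₀²) prior on μ is conjugate. Posterior precision = 1/σ₀² + n/σ²; posterior mean is the precision-weighted average of μ₀ and x̄.
Σxᵢ = 22.99 + 24.42 + 28.32 + 26.41 + 27.05 + 27.68 + 25.49 + 28.00 + 30.75 + 27.17 + 26.90 + 29.60 + 35.98 + 36.13 + 31.39 = 428.28, so n·x̄ = 428.28.
σ₀² = 6.31² = 39.8161, σ² = 4.19² = 17.5561; σ² + n·σ₀² = 17.5561 + 15·39.8161 = 614.7976.
Posterior mean = (μ₀/σ₀² + n·x̄/σ²)/(1/σ₀² + n/σ²) = (σ²·μ₀ + σ₀²·n·x̄)/(σ² + n·σ₀²) = (17.5561·27.87 + 39.8161·428.28)/614.7976 = 17541.727815/614.7976 = 28.5325.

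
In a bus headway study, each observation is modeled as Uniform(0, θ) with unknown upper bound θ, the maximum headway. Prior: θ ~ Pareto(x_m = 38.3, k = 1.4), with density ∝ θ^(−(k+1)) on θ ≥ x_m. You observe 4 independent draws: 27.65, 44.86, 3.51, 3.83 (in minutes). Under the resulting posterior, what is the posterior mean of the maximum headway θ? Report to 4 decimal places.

A Pareto(scale x_m, shape k) prior on the upper bound θ of Uniform(0, θ) is conjugate: posterior is Pareto(max(x_m, max xᵢ), k + n).
Sample maximum = 44.86; prior scale x_m = 38.3 → posterior scale = max = 44.86.
Posterior shape = 1.4 + 4 = 5.4.
E[θ|data] = k·x_m/(k−1) = 5.4·44.86/4.4 = 55.0555.

55.0555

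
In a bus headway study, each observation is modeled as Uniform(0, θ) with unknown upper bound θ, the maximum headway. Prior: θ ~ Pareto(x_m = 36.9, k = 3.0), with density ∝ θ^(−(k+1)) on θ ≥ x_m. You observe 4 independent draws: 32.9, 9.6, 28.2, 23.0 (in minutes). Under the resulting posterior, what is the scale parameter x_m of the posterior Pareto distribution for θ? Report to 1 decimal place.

A Pareto(scale x_m, shape k) prior on the upper bound θ of Uniform(0, θ) is conjugate: posterior is Pareto(max(x_m, max xᵢ), k + n).
Sample maximum = 32.9; prior scale x_m = 36.9 → posterior scale = max = 36.9.
Posterior shape = 3.0 + 4 = 7.0.
Posterior scale x_m = 36.9.

36.9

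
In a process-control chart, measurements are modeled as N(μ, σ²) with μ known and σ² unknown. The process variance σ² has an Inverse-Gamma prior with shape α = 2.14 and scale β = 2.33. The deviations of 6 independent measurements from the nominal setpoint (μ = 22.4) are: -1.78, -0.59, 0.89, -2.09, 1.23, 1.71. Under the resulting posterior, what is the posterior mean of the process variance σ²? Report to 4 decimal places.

With known mean μ and an Inverse-Gamma(α, β) prior on σ², the Normal likelihood is conjugate: posterior is Inv-Gamma(α + n/2, β + Σ(xᵢ−μ)²/2).
Σ(xᵢ−μ)² = (-1.78)² + (-0.59)² + (0.89)² + (-2.09)² + (1.23)² + (1.71)² = 13.1137.
Posterior: Inv-Gamma(2.14 + 6/2, 2.33 + 13.1137/2) = Inv-Gamma(5.14, 8.88685).
E[σ²|data] = β/(α−1) = 8.88685/4.14 = 2.1466.

2.1466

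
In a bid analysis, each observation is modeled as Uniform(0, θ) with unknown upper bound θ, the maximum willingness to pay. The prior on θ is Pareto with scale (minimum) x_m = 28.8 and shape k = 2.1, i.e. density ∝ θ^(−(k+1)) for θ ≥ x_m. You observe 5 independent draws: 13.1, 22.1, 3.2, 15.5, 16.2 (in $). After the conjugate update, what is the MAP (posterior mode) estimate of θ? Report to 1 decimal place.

28.8

A Pareto(scale x_m, shape k) prior on the upper bound θ of Uniform(0, θ) is conjugate: posterior is Pareto(max(x_m, max xᵢ), k + n).
Sample maximum = 22.1; prior scale x_m = 28.8 → posterior scale = max = 28.8.
Posterior shape = 2.1 + 5 = 7.1.
The Pareto density is decreasing on [x_m, ∞), so the mode is x_m = 28.8.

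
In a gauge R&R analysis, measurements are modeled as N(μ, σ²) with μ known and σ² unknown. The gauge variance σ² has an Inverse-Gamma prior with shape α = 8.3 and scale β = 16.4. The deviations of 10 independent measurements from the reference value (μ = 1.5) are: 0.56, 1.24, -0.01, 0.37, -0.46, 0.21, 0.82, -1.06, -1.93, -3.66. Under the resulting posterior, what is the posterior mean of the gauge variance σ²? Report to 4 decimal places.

With known mean μ and an Inverse-Gamma(α, β) prior on σ², the Normal likelihood is conjugate: posterior is Inv-Gamma(α + n/2, β + Σ(xᵢ−μ)²/2).
Σ(xᵢ−μ)² = (0.56)² + (1.24)² + (-0.01)² + (0.37)² + (-0.46)² + (0.21)² + (0.82)² + (-1.06)² + (-1.93)² + (-3.66)² = 21.1604.
Posterior: Inv-Gamma(8.3 + 10/2, 16.4 + 21.1604/2) = Inv-Gamma(13.30, 26.98020).
E[σ²|data] = β/(α−1) = 26.98020/12.30 = 2.1935.

2.1935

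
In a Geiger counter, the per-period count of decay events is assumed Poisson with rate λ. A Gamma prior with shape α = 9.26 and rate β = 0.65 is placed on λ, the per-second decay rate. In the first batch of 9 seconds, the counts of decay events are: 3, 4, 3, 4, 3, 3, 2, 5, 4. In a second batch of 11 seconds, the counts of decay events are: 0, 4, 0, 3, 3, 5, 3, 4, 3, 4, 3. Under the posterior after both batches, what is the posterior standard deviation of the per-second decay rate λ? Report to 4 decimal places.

With a Gamma(shape α, rate β) prior, the Poisson likelihood is conjugate: the posterior is Gamma(α + ΣXᵢ, β + n).
Batch 1: sum of counts S = 31 over n = 9 seconds.
After batch 1: Gamma(α+S, β+n) = Gamma(9.26+31, 0.65+9) = Gamma(40.26, 9.65).
Batch 2: sum of counts S = 32 over n = 11 seconds.
After batch 2: Gamma(α+S, β+n) = Gamma(40.26+32, 9.65+11) = Gamma(72.26, 20.65).
SD = √α/β = √72.26/20.65 = 0.4117.

0.4117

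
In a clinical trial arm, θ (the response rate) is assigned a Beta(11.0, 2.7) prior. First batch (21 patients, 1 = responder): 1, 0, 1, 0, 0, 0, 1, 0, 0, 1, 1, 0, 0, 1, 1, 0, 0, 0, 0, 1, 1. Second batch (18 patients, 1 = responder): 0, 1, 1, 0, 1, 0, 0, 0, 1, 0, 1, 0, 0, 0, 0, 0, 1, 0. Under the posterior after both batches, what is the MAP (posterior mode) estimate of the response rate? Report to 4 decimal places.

0.4931

The Beta prior is conjugate to a Binomial/Bernoulli likelihood; the update adds successes to α and failures to β.
After batch 1: Beta(11.0+9, 2.7+12) = Beta(20.0, 14.7).
After batch 2: Beta(20.0+6, 14.7+12) = Beta(26.0, 26.7).
Mode of Beta(a,b) for a,b>1 is (a−1)/(a+b−2) = 25.0/50.7 = 0.4931.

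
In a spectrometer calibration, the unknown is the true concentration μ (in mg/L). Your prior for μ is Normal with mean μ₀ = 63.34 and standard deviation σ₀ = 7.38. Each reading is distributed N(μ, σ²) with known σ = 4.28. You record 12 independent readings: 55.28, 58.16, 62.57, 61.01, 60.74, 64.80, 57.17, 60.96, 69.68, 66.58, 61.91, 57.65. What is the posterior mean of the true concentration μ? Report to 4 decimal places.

For Normal data with known variance σ², a Normal(μ₀, σ₀²) prior on μ is conjugate. Posterior precision = 1/σ₀² + n/σ²; posterior mean is the precision-weighted average of μ₀ and x̄.
Σxᵢ = 55.28 + 58.16 + 62.57 + 61.01 + 60.74 + 64.80 + 57.17 + 60.96 + 69.68 + 66.58 + 61.91 + 57.65 = 736.51, so n·x̄ = 736.51.
σ₀² = 7.38² = 54.4644, σ² = 4.28² = 18.3184; σ² + n·σ₀² = 18.3184 + 12·54.4644 = 671.8912.
Posterior mean = (μ₀/σ₀² + n·x̄/σ²)/(1/σ₀² + n/σ²) = (σ²·μ₀ + σ₀²·n·x̄)/(σ² + n·σ₀²) = (18.3184·63.34 + 54.4644·736.51)/671.8912 = 41273.8627/671.8912 = 61.4294.

61.4294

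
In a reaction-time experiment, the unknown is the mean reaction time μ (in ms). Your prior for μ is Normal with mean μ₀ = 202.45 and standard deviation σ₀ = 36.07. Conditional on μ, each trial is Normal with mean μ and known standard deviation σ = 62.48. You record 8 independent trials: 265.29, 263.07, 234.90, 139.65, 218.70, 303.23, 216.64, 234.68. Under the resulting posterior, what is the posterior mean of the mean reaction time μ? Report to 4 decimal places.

225.7726

For Normal data with known variance σ², a Normal(μ₀, σ₀²) prior on μ is conjugate. Posterior precision = 1/σ₀² + n/σ²; posterior mean is the precision-weighted average of μ₀ and x̄.
Σxᵢ = 265.29 + 263.07 + 234.90 + 139.65 + 218.70 + 303.23 + 216.64 + 234.68 = 1876.16, so n·x̄ = 1876.16.
σ₀² = 36.07² = 1301.0449, σ² = 62.48² = 3903.7504; σ² + n·σ₀² = 3903.7504 + 8·1301.0449 = 14312.1096.
Posterior mean = (μ₀/σ₀² + n·x̄/σ²)/(1/σ₀² + n/σ²) = (σ²·μ₀ + σ₀²·n·x̄)/(σ² + n·σ₀²) = (3903.7504·202.45 + 1301.0449·1876.16)/14312.1096 = 3231282.668064/14312.1096 = 225.7726.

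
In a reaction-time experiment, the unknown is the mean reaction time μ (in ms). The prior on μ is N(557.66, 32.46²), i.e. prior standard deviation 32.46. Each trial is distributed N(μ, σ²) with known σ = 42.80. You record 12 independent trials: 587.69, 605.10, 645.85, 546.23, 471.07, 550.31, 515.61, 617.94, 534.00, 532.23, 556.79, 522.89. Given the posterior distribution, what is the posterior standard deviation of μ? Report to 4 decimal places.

For Normal data with known variance σ², a Normal(μ₀, σ₀²) prior on μ is conjugate. Posterior precision = 1/σ₀² + n/σ²; posterior mean is the precision-weighted average of μ₀ and x̄.
σ₀² = 32.46² = 1053.6516, σ² = 42.80² = 1831.84; σ² + n·σ₀² = 1831.84 + 12·1053.6516 = 14475.6592.
Posterior precision = 1/σ₀² + n/σ² = 1/1053.6516 + 12/1831.84 = (σ² + n·σ₀²)/(σ₀²σ²) = 14475.6592/(1053.6516·1831.84); posterior variance σₙ² = σ₀²σ²/(σ² + n·σ₀²) = 1053.6516·1831.84/14475.6592 = 133.335631.
Posterior SD = √σₙ² = √(1053.6516·1831.84/14475.6592) = 11.5471.

11.5471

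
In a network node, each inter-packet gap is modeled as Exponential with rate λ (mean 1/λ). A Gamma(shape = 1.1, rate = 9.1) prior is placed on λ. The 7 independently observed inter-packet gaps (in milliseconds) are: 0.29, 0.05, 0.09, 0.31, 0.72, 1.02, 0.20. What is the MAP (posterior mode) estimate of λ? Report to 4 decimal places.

0.6027

With a Gamma(shape α, rate β) prior on the exponential rate λ, the posterior after n observations with total T = Σxᵢ is Gamma(α+n, β+T).
Sum of observations T = 2.68 milliseconds; n = 7.
Posterior: Gamma(1.1+7, 9.1+2.68) = Gamma(8.1, 11.78).
Mode = (α−1)/β = 0.6027.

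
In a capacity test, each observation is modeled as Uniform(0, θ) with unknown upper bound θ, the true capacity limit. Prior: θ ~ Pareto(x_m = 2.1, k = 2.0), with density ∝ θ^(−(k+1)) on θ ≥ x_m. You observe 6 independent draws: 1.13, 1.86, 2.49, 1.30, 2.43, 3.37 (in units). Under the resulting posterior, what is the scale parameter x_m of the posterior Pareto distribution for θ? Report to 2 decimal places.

3.37

A Pareto(scale x_m, shape k) prior on the upper bound θ of Uniform(0, θ) is conjugate: posterior is Pareto(max(x_m, max xᵢ), k + n).
Sample maximum = 3.37; prior scale x_m = 2.1 → posterior scale = max = 3.37.
Posterior shape = 2.0 + 6 = 8.0.
Posterior scale x_m = 3.37.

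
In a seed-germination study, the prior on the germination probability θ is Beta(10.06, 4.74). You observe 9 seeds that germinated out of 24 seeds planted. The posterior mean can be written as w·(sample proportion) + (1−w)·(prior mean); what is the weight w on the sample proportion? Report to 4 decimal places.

The Beta prior is conjugate to a Binomial/Bernoulli likelihood; the update adds successes to α and failures to β.
Posterior mean = (α₀+k)/(α₀+β₀+n) = [n/(α₀+β₀+n)]·(k/n) + [(α₀+β₀)/(α₀+β₀+n)]·α₀/(α₀+β₀), so only n and the prior enter the weight.
The weight on the data is w = n/(α₀+β₀+n) = 24/(10.06+4.74+24) = 24/38.80 = 0.6186.

0.6186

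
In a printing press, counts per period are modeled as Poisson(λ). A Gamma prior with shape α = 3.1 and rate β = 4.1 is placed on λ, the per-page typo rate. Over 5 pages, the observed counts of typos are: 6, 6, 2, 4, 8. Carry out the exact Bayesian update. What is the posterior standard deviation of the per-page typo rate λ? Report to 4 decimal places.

0.5928

With a Gamma(shape α, rate β) prior, the Poisson likelihood is conjugate: the posterior is Gamma(α + ΣXᵢ, β + n).
Sum of counts S = 26 over n = 5 pages.
Posterior: Gamma(α+S, β+n) = Gamma(3.1+26, 4.1+5) = Gamma(29.1, 9.1).
SD = √α/β = √29.1/9.1 = 0.5928.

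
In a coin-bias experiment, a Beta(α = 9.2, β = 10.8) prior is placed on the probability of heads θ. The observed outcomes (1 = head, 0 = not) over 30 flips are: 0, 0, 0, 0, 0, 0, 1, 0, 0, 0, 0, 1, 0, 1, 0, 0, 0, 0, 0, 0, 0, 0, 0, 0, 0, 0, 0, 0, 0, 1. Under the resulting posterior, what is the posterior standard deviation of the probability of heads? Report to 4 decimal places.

0.0617

The Beta prior is conjugate to a Binomial/Bernoulli likelihood; the update adds successes to α and failures to β.
Posterior: Beta(α+k, β+n−k) = Beta(9.2+4, 10.8+26) = Beta(13.2, 36.8).
Var = αβ/((α+β)²(α+β+1)) = 13.2·36.8/(50.0²·51.0) = 0.00380988; SD = √0.00380988 = 0.0617.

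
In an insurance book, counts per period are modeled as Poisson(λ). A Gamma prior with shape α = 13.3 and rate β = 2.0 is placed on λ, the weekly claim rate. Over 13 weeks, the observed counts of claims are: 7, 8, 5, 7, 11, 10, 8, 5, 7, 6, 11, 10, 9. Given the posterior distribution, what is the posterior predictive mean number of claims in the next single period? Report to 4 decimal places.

7.8200

With a Gamma(shape α, rate β) prior, the Poisson likelihood is conjugate: the posterior is Gamma(α + ΣXᵢ, β + n).
Sum of counts S = 104 over n = 13 weeks.
Posterior: Gamma(α+S, β+n) = Gamma(13.3+104, 2.0+13) = Gamma(117.3, 15.0).
The predictive distribution for one future period is NegBinom with mean α/β = 7.8200.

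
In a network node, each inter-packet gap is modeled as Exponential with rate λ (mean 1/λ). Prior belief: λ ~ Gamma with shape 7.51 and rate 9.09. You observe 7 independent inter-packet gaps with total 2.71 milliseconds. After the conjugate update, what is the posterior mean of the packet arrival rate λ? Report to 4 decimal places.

With a Gamma(shape α, rate β) prior on the exponential rate λ, the posterior after n observations with total T = Σxᵢ is Gamma(α+n, β+T).
Posterior: Gamma(7.51+7, 9.09+2.71) = Gamma(14.51, 11.80).
Posterior mean of λ = α/β = 14.51/11.80 = 1.2297.

1.2297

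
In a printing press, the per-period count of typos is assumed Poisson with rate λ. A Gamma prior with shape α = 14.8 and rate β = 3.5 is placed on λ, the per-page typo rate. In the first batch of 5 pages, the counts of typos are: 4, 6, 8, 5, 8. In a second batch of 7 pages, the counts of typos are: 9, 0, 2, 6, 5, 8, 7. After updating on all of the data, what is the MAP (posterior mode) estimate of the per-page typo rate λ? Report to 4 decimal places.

5.2774

With a Gamma(shape α, rate β) prior, the Poisson likelihood is conjugate: the posterior is Gamma(α + ΣXᵢ, β + n).
Batch 1: sum of counts S = 31 over n = 5 pages.
After batch 1: Gamma(α+S, β+n) = Gamma(14.8+31, 3.5+5) = Gamma(45.8, 8.5).
Batch 2: sum of counts S = 37 over n = 7 pages.
After batch 2: Gamma(α+S, β+n) = Gamma(45.8+37, 8.5+7) = Gamma(82.8, 15.5).
Mode of Gamma(α,β) for α≥1 is (α−1)/β = 81.8/15.5 = 5.2774.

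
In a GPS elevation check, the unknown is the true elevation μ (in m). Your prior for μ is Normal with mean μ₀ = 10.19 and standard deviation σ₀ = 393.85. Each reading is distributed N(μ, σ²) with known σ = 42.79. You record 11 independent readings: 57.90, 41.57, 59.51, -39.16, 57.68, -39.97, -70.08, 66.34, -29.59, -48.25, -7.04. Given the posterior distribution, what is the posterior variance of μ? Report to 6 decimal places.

For Normal data with known variance σ², a Normal(μ₀, σ₀²) prior on μ is conjugate. Posterior precision = 1/σ₀² + n/σ²; posterior mean is the precision-weighted average of μ₀ and x̄.
σ₀² = 393.85² = 155117.8225, σ² = 42.79² = 1830.9841; σ² + n·σ₀² = 1830.9841 + 11·155117.8225 = 1708127.0316.
Posterior precision = 1/σ₀² + n/σ² = 1/155117.8225 + 11/1830.9841 = (σ² + n·σ₀²)/(σ₀²σ²) = 1708127.0316/(155117.8225·1830.9841); posterior variance σₙ² = σ₀²σ²/(σ² + n·σ₀²) = 155117.8225·1830.9841/1708127.0316 = 166.274675.

166.274675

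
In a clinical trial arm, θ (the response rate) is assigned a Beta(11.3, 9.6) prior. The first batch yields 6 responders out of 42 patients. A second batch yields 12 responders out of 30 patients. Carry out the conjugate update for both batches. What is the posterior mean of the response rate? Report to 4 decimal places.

0.3154

The Beta prior is conjugate to a Binomial/Bernoulli likelihood; the update adds successes to α and failures to β.
After batch 1: Beta(11.3+6, 9.6+36) = Beta(17.3, 45.6).
After batch 2: Beta(17.3+12, 45.6+18) = Beta(29.3, 63.6).
Posterior mean = α/(α+β) = 29.3/92.9 = 0.3154.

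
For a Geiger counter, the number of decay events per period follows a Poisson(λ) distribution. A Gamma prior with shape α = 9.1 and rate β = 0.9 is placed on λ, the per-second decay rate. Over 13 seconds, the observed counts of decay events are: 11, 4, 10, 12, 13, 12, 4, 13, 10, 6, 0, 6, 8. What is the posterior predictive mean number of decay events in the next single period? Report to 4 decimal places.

8.4964

With a Gamma(shape α, rate β) prior, the Poisson likelihood is conjugate: the posterior is Gamma(α + ΣXᵢ, β + n).
Sum of counts S = 109 over n = 13 seconds.
Posterior: Gamma(α+S, β+n) = Gamma(9.1+109, 0.9+13) = Gamma(118.1, 13.9).
The predictive distribution for one future period is NegBinom with mean α/β = 8.4964.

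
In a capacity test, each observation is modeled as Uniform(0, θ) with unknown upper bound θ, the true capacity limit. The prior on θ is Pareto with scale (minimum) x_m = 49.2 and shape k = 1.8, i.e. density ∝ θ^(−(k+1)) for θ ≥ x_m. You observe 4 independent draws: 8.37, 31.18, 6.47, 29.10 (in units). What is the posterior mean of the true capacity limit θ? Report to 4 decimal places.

A Pareto(scale x_m, shape k) prior on the upper bound θ of Uniform(0, θ) is conjugate: posterior is Pareto(max(x_m, max xᵢ), k + n).
Sample maximum = 31.18; prior scale x_m = 49.2 → posterior scale = max = 49.20.
Posterior shape = 1.8 + 4 = 5.8.
E[θ|data] = k·x_m/(k−1) = 5.8·49.20/4.8 = 59.4500.

59.4500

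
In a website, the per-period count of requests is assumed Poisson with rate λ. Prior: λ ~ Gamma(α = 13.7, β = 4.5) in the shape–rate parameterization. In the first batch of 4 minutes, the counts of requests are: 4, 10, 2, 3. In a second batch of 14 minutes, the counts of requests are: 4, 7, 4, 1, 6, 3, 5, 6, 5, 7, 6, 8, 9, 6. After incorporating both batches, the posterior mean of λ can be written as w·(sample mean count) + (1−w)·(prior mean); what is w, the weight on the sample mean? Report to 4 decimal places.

0.8000

With a Gamma(shape α, rate β) prior, the Poisson likelihood is conjugate: the posterior is Gamma(α + ΣXᵢ, β + n).
Total number of minutes: n = 4 + 14 = 18.
Posterior mean = (α₀+S)/(β₀+n) = [n/(β₀+n)]·(S/n) + [β₀/(β₀+n)]·(α₀/β₀), so only n and β₀ enter the weight.
Weight on data w = n/(β₀+n) = 18/(4.5+18) = 18/22.5 = 0.8000.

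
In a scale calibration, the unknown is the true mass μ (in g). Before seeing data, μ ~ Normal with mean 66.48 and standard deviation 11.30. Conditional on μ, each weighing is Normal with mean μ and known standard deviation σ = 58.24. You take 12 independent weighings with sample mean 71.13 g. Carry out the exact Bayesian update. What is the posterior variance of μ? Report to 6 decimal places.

87.956089

For Normal data with known variance σ², a Normal(μ₀, σ₀²) prior on μ is conjugate. Posterior precision = 1/σ₀² + n/σ²; posterior mean is the precision-weighted average of μ₀ and x̄.
σ₀² = 11.30² = 127.69, σ² = 58.24² = 3391.8976; σ² + n·σ₀² = 3391.8976 + 12·127.69 = 4924.1776.
Posterior precision = 1/σ₀² + n/σ² = 1/127.69 + 12/3391.8976 = (σ² + n·σ₀²)/(σ₀²σ²) = 4924.1776/(127.69·3391.8976); posterior variance σₙ² = σ₀²σ²/(σ² + n·σ₀²) = 127.69·3391.8976/4924.1776 = 87.956089.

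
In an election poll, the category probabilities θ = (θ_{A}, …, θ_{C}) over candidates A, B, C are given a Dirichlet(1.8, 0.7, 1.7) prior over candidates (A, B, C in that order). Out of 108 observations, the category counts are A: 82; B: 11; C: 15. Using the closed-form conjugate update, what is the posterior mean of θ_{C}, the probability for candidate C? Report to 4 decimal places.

The Dirichlet prior is conjugate to the Multinomial likelihood: each posterior αⱼ = prior αⱼ + observed count nⱼ.
Posterior concentration: (83.8, 11.7, 16.7), total = 112.2.
E[θ_{C}|data] = α_{C}/Σα = 16.7/112.2 = 0.1488.

0.1488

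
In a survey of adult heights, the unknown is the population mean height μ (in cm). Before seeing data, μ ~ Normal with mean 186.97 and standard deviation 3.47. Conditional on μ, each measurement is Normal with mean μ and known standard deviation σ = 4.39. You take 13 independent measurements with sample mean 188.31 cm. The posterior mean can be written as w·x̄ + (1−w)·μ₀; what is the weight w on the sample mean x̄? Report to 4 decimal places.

For Normal data with known variance σ², a Normal(μ₀, σ₀²) prior on μ is conjugate. Posterior precision = 1/σ₀² + n/σ²; posterior mean is the precision-weighted average of μ₀ and x̄.
σ₀² = 3.47² = 12.0409, σ² = 4.39² = 19.2721. Prior precision 1/σ₀² = 1/12.0409; data precision n/σ² = 13/19.2721.
w = (n/σ²)/(1/σ₀² + n/σ²) = n·σ₀²/(σ² + n·σ₀²) = 13·12.0409/(19.2721 + 13·12.0409) = 156.5317/175.8038 = 0.8904.

0.8904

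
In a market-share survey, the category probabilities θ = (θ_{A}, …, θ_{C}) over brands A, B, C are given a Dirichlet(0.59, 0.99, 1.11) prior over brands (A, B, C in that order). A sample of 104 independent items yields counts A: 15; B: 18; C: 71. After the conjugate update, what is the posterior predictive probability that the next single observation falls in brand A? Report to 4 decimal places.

The Dirichlet prior is conjugate to the Multinomial likelihood: each posterior αⱼ = prior αⱼ + observed count nⱼ.
Posterior concentration: (15.59, 18.99, 72.11), total = 106.69.
P(next = A | data) = α_{A}/Σα = 0.1461.

0.1461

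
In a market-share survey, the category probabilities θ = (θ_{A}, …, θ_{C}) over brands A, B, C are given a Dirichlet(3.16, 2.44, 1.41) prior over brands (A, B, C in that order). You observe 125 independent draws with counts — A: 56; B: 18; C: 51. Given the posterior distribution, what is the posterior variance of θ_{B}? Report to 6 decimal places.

The Dirichlet prior is conjugate to the Multinomial likelihood: each posterior αⱼ = prior αⱼ + observed count nⱼ.
Posterior concentration: (59.16, 20.44, 52.41), total = 132.01.
Var[θ_j] = α_j(Σα−α_j)/((Σα)²(Σα+1)) = 20.44·111.57/(132.01²·133.01) = 0.000984.

0.000984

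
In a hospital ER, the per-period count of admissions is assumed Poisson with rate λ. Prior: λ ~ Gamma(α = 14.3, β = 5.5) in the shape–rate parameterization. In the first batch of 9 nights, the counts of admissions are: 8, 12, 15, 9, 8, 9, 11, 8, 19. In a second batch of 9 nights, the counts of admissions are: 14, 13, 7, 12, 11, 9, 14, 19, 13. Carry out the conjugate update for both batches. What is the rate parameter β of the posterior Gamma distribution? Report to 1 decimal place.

23.5

With a Gamma(shape α, rate β) prior, the Poisson likelihood is conjugate: the posterior is Gamma(α + ΣXᵢ, β + n).
Batch 1: sum of counts S = 99 over n = 9 nights.
After batch 1: Gamma(α+S, β+n) = Gamma(14.3+99, 5.5+9) = Gamma(113.3, 14.5).
Batch 2: sum of counts S = 112 over n = 9 nights.
After batch 2: Gamma(α+S, β+n) = Gamma(113.3+112, 14.5+9) = Gamma(225.3, 23.5).
Posterior β = 23.5.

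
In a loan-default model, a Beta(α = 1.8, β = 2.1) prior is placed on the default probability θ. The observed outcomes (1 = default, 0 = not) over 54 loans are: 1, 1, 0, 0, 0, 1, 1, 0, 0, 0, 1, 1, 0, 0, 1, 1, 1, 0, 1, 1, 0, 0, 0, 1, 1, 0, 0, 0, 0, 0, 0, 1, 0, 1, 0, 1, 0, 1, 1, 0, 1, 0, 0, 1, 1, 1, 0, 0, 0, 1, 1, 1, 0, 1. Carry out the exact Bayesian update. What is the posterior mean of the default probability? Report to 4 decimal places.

0.4801

The Beta prior is conjugate to a Binomial/Bernoulli likelihood; the update adds successes to α and failures to β.
Posterior: Beta(α+k, β+n−k) = Beta(1.8+26, 2.1+28) = Beta(27.8, 30.1).
Posterior mean = α/(α+β) = 27.8/57.9 = 0.4801.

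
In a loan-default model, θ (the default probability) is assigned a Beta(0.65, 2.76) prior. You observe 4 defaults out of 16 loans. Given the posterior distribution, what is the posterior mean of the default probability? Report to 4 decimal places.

0.2396

The Beta prior is conjugate to a Binomial/Bernoulli likelihood; the update adds successes to α and failures to β.
Posterior: Beta(α+k, β+n−k) = Beta(0.65+4, 2.76+12) = Beta(4.65, 14.76).
Posterior mean = α/(α+β) = 4.65/19.41 = 0.2396.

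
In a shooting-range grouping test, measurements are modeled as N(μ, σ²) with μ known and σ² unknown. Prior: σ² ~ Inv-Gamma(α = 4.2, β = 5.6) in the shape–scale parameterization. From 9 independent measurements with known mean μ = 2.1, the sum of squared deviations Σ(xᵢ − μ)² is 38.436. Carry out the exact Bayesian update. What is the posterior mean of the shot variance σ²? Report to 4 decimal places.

With known mean μ and an Inverse-Gamma(α, β) prior on σ², the Normal likelihood is conjugate: posterior is Inv-Gamma(α + n/2, β + Σ(xᵢ−μ)²/2).
Posterior: Inv-Gamma(4.2 + 9/2, 5.6 + 38.436/2) = Inv-Gamma(8.70, 24.8180).
E[σ²|data] = β/(α−1) = 24.8180/7.70 = 3.2231.

3.2231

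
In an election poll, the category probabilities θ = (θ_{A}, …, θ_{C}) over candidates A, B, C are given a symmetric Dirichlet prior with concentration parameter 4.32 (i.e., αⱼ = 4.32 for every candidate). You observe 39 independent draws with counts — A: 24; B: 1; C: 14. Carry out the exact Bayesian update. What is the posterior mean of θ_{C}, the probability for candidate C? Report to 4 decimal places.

0.3526

The Dirichlet prior is conjugate to the Multinomial likelihood: each posterior αⱼ = prior αⱼ + observed count nⱼ.
Posterior concentration: (28.32, 5.32, 18.32), total = 51.96.
E[θ_{C}|data] = α_{C}/Σα = 18.32/51.96 = 0.3526.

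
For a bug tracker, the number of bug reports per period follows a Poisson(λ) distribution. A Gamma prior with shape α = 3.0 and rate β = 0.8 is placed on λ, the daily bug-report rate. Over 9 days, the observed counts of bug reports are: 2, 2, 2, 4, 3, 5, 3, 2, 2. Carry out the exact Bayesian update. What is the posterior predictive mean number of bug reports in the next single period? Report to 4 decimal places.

With a Gamma(shape α, rate β) prior, the Poisson likelihood is conjugate: the posterior is Gamma(α + ΣXᵢ, β + n).
Sum of counts S = 25 over n = 9 days.
Posterior: Gamma(α+S, β+n) = Gamma(3.0+25, 0.8+9) = Gamma(28.0, 9.8).
The predictive distribution for one future period is NegBinom with mean α/β = 2.8571.

2.8571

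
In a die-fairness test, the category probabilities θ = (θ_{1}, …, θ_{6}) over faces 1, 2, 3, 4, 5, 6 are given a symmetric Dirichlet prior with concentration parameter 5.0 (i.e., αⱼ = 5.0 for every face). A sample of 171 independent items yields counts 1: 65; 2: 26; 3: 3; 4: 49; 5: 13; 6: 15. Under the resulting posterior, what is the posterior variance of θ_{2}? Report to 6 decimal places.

The Dirichlet prior is conjugate to the Multinomial likelihood: each posterior αⱼ = prior αⱼ + observed count nⱼ.
Posterior concentration: (70.0, 31.0, 8.0, 54.0, 18.0, 20.0), total = 201.0.
Var[θ_j] = α_j(Σα−α_j)/((Σα)²(Σα+1)) = 31.0·170.0/(201.0²·202.0) = 0.000646.

0.000646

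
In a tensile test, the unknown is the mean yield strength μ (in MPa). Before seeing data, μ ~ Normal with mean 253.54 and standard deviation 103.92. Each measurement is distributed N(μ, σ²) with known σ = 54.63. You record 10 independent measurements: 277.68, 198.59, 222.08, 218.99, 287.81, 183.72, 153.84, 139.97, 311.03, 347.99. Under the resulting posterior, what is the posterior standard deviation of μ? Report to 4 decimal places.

For Normal data with known variance σ², a Normal(μ₀, σ₀²) prior on μ is conjugate. Posterior precision = 1/σ₀² + n/σ²; posterior mean is the precision-weighted average of μ₀ and x̄.
σ₀² = 103.92² = 10799.3664, σ² = 54.63² = 2984.4369; σ² + n·σ₀² = 2984.4369 + 10·10799.3664 = 110978.1009.
Posterior precision = 1/σ₀² + n/σ² = 1/10799.3664 + 10/2984.4369 = (σ² + n·σ₀²)/(σ₀²σ²) = 110978.1009/(10799.3664·2984.4369); posterior variance σₙ² = σ₀²σ²/(σ² + n·σ₀²) = 10799.3664·2984.4369/110978.1009 = 290.417905.
Posterior SD = √σₙ² = √(10799.3664·2984.4369/110978.1009) = 17.0417.

17.0417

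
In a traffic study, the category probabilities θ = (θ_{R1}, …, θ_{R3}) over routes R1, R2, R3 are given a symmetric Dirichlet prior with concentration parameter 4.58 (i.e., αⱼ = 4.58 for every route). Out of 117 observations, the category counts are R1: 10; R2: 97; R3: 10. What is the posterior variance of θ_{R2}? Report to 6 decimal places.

0.001315

The Dirichlet prior is conjugate to the Multinomial likelihood: each posterior αⱼ = prior αⱼ + observed count nⱼ.
Posterior concentration: (14.58, 101.58, 14.58), total = 130.74.
Var[θ_j] = α_j(Σα−α_j)/((Σα)²(Σα+1)) = 101.58·29.16/(130.74²·131.74) = 0.001315.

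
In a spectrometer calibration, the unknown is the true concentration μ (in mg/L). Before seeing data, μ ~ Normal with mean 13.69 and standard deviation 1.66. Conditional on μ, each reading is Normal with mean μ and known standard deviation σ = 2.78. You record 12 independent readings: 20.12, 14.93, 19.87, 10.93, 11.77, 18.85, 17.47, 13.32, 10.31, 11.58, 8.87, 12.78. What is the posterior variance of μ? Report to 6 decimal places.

0.522026

For Normal data with known variance σ², a Normal(μ₀, σ₀²) prior on μ is conjugate. Posterior precision = 1/σ₀² + n/σ²; posterior mean is the precision-weighted average of μ₀ and x̄.
σ₀² = 1.66² = 2.7556, σ² = 2.78² = 7.7284; σ² + n·σ₀² = 7.7284 + 12·2.7556 = 40.7956.
Posterior precision = 1/σ₀² + n/σ² = 1/2.7556 + 12/7.7284 = (σ² + n·σ₀²)/(σ₀²σ²) = 40.7956/(2.7556·7.7284); posterior variance σₙ² = σ₀²σ²/(σ² + n·σ₀²) = 2.7556·7.7284/40.7956 = 0.522026.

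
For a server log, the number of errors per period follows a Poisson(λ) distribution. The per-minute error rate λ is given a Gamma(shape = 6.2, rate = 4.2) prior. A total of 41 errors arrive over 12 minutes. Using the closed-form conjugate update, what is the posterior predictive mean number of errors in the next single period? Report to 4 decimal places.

With a Gamma(shape α, rate β) prior, the Poisson likelihood is conjugate: the posterior is Gamma(α + ΣXᵢ, β + n).
Posterior: Gamma(α+S, β+n) = Gamma(6.2+41, 4.2+12) = Gamma(47.2, 16.2).
The predictive distribution for one future period is NegBinom with mean α/β = 2.9136.

2.9136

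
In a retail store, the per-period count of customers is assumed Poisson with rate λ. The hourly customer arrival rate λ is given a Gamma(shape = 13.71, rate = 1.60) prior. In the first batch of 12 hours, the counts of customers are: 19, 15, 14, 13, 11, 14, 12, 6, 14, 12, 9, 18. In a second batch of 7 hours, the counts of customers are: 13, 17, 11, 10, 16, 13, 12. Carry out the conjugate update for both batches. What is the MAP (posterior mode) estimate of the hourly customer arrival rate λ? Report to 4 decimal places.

12.7044

With a Gamma(shape α, rate β) prior, the Poisson likelihood is conjugate: the posterior is Gamma(α + ΣXᵢ, β + n).
Batch 1: sum of counts S = 157 over n = 12 hours.
After batch 1: Gamma(α+S, β+n) = Gamma(13.71+157, 1.60+12) = Gamma(170.71, 13.60).
Batch 2: sum of counts S = 92 over n = 7 hours.
After batch 2: Gamma(α+S, β+n) = Gamma(170.71+92, 13.60+7) = Gamma(262.71, 20.60).
Mode of Gamma(α,β) for α≥1 is (α−1)/β = 261.71/20.60 = 12.7044.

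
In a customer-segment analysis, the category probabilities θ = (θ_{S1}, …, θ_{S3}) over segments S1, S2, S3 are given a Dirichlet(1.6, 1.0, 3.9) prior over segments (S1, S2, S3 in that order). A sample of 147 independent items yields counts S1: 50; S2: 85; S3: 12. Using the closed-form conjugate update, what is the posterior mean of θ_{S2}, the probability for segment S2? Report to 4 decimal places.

The Dirichlet prior is conjugate to the Multinomial likelihood: each posterior αⱼ = prior αⱼ + observed count nⱼ.
Posterior concentration: (51.6, 86.0, 15.9), total = 153.5.
E[θ_{S2}|data] = α_{S2}/Σα = 86.0/153.5 = 0.5603.

0.5603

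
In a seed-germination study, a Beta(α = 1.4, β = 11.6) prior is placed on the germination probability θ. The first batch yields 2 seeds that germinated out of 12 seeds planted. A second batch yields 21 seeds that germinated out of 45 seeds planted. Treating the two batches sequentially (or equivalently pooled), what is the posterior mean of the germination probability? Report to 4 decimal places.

The Beta prior is conjugate to a Binomial/Bernoulli likelihood; the update adds successes to α and failures to β.
After batch 1: Beta(1.4+2, 11.6+10) = Beta(3.4, 21.6).
After batch 2: Beta(3.4+21, 21.6+24) = Beta(24.4, 45.6).
Posterior mean = α/(α+β) = 24.4/70.0 = 0.3486.

0.3486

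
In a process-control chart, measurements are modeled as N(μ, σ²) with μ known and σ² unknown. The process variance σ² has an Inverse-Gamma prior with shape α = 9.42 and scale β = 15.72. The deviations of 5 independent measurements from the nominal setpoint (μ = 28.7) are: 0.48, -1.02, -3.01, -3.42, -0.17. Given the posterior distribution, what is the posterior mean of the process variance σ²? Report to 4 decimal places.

2.4495

With known mean μ and an Inverse-Gamma(α, β) prior on σ², the Normal likelihood is conjugate: posterior is Inv-Gamma(α + n/2, β + Σ(xᵢ−μ)²/2).
Σ(xᵢ−μ)² = (0.48)² + (-1.02)² + (-3.01)² + (-3.42)² + (-0.17)² = 22.0562.
Posterior: Inv-Gamma(9.42 + 5/2, 15.72 + 22.0562/2) = Inv-Gamma(11.92, 26.74810).
E[σ²|data] = β/(α−1) = 26.74810/10.92 = 2.4495.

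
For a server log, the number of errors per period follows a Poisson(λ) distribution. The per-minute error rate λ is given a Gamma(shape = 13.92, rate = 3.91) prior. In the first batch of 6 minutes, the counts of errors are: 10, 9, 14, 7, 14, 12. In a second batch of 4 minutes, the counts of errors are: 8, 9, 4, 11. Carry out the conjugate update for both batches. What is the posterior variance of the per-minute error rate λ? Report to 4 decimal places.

0.5784

With a Gamma(shape α, rate β) prior, the Poisson likelihood is conjugate: the posterior is Gamma(α + ΣXᵢ, β + n).
Batch 1: sum of counts S = 66 over n = 6 minutes.
After batch 1: Gamma(α+S, β+n) = Gamma(13.92+66, 3.91+6) = Gamma(79.92, 9.91).
Batch 2: sum of counts S = 32 over n = 4 minutes.
After batch 2: Gamma(α+S, β+n) = Gamma(79.92+32, 9.91+4) = Gamma(111.92, 13.91).
Var = α/β² = 111.92/13.91² = 0.5784.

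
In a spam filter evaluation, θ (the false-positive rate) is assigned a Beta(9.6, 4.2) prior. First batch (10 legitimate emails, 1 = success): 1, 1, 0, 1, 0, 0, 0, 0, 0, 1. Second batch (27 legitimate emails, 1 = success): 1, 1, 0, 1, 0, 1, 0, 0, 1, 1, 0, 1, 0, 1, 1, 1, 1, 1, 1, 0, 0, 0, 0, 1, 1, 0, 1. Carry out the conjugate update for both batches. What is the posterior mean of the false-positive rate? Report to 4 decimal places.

0.5827

The Beta prior is conjugate to a Binomial/Bernoulli likelihood; the update adds successes to α and failures to β.
After batch 1: Beta(9.6+4, 4.2+6) = Beta(13.6, 10.2).
After batch 2: Beta(13.6+16, 10.2+11) = Beta(29.6, 21.2).
Posterior mean = α/(α+β) = 29.6/50.8 = 0.5827.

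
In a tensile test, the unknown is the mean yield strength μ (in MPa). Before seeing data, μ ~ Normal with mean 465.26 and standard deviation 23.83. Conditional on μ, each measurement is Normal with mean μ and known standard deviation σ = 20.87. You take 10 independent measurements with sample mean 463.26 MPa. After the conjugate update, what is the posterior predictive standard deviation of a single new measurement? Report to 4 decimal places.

For Normal data with known variance σ², a Normal(μ₀, σ₀²) prior on μ is conjugate. Posterior precision = 1/σ₀² + n/σ²; posterior mean is the precision-weighted average of μ₀ and x̄.
σ₀² = 23.83² = 567.8689, σ² = 20.87² = 435.5569; σ² + n·σ₀² = 435.5569 + 10·567.8689 = 6114.2459.
Posterior precision = 1/σ₀² + n/σ² = 1/567.8689 + 10/435.5569 = (σ² + n·σ₀²)/(σ₀²σ²) = 6114.2459/(567.8689·435.5569); posterior variance σₙ² = σ₀²σ²/(σ² + n·σ₀²) = 567.8689·435.5569/6114.2459 = 40.452939.
Predictive variance for one new observation = σₙ² + σ² = 567.8689·435.5569/6114.2459 + 435.5569 = σ²·(σ₀² + 6114.2459)/6114.2459 = 435.5569·6682.1148/6114.2459 = 476.009839; SD = √(435.5569·6682.1148/6114.2459) = 21.8176.

21.8176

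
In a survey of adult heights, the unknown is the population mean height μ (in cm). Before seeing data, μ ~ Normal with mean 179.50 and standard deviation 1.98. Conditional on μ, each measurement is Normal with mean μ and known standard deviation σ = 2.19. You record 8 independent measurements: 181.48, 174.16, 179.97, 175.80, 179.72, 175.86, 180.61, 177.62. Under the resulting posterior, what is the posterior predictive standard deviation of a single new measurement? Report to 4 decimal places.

For Normal data with known variance σ², a Normal(μ₀, σ₀²) prior on μ is conjugate. Posterior precision = 1/σ₀² + n/σ²; posterior mean is the precision-weighted average of μ₀ and x̄.
σ₀² = 1.98² = 3.9204, σ² = 2.19² = 4.7961; σ² + n·σ₀² = 4.7961 + 8·3.9204 = 36.1593.
Posterior precision = 1/σ₀² + n/σ² = 1/3.9204 + 8/4.7961 = (σ² + n·σ₀²)/(σ₀²σ²) = 36.1593/(3.9204·4.7961); posterior variance σₙ² = σ₀²σ²/(σ² + n·σ₀²) = 3.9204·4.7961/36.1593 = 0.519994.
Predictive variance for one new observation = σₙ² + σ² = 3.9204·4.7961/36.1593 + 4.7961 = σ²·(σ₀² + 36.1593)/36.1593 = 4.7961·40.0797/36.1593 = 5.316094; SD = √(4.7961·40.0797/36.1593) = 2.3057.

2.3057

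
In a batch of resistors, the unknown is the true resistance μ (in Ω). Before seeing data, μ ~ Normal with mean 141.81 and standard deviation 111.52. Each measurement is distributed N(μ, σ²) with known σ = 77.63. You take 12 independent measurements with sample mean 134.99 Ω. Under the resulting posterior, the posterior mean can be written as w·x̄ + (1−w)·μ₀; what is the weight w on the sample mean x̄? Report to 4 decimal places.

0.9612

For Normal data with known variance σ², a Normal(μ₀, σ₀²) prior on μ is conjugate. Posterior precision = 1/σ₀² + n/σ²; posterior mean is the precision-weighted average of μ₀ and x̄.
σ₀² = 111.52² = 12436.7104, σ² = 77.63² = 6026.4169. Prior precision 1/σ₀² = 1/12436.7104; data precision n/σ² = 12/6026.4169.
w = (n/σ²)/(1/σ₀² + n/σ²) = n·σ₀²/(σ² + n·σ₀²) = 12·12436.7104/(6026.4169 + 12·12436.7104) = 149240.5248/155266.9417 = 0.9612.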